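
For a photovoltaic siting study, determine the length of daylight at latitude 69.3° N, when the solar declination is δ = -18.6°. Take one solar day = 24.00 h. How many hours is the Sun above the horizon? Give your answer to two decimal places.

cos H₀ = −tan φ · tan δ = −tan(+69.3°) × tan(-18.600°) = 0.8906, so H₀ = 0.4721 rad = 27.05°.
Daylight = 2H₀/(2π) × 24.00 h = (0.4721/π) × 24.00 = 3.61 h.

3.61 h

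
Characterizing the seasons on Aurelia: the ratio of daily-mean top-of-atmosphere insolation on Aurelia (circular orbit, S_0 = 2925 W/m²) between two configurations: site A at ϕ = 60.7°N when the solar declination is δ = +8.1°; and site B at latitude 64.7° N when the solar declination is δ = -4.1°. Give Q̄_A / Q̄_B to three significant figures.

— Configuration A (ϕ=+60.7°):
cos h₀ = −tan(+60.7°) tan(+8.100°) = -0.2536, h₀ = 1.8272 rad.
Bracket: h₀ sin ϕ sin δ + cos ϕ cos δ sin h₀ = 1.8272×0.87207×0.14090 + 0.48938×0.99002×0.96731 = 0.224517 + 0.468658 = 0.693175.
Q̄ = (S_0/π) × [bracket] = (2925/π) × 0.693175 = 645.39 W/m².
— Configuration B (ϕ=+64.7°):
cos h₀ = −tan(+64.7°) tan(-4.100°) = 0.1516, h₀ = 1.4186 rad.
Bracket: h₀ sin ϕ sin δ + cos ϕ cos δ sin h₀ = 1.4186×0.90408×-0.07150 + 0.42736×0.99744×0.98844 = -0.091701 + 0.421338 = 0.329637.
Q̄ = (S_0/π) × [bracket] = (2925/π) × 0.329637 = 306.91 W/m².
Ratio Q̄_A / Q̄_B = 645.39 / 306.91 = 2.103.

Q̄_A / Q̄_B ≈ 2.10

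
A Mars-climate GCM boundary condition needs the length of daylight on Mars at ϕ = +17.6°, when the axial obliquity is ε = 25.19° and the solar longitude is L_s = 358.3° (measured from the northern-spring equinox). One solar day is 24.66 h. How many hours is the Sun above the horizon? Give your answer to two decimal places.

Solar declination: sin δ = sin ε · sin L_s = sin 25.19° × sin 358.3° = -0.01263, so δ = -0.723°.
cos h₀ = −tan ϕ · tan δ = −tan(+17.6°) × tan(-0.723°) = 0.0040, so h₀ = 1.5668 rad = 89.77°.
Daylight = 2h₀/(2π) × 24.66 h = (1.5668/π) × 24.66 = 12.30 h.

12.30 h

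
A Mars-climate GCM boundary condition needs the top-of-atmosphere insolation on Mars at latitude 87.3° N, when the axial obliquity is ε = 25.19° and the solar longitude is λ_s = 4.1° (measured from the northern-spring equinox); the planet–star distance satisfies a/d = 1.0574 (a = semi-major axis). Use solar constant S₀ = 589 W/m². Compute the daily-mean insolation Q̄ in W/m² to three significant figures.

Q̄ ≈ 22.0 W/m²

Solar declination: sin δ = sin ε · sin λ_s = sin 25.19° × sin 4.1° = 0.03043, so δ = +1.744°.
cos H₀ = −tan(+87.3°) tan(+1.744°) = -0.6456, H₀ = 2.2726 rad.
Bracket: H₀ sin φ sin δ + cos φ cos δ sin H₀ = 2.2726×0.99889×0.03043 + 0.04711×0.99954×0.76369 = 0.069078 + 0.035961 = 0.105039.
Inverse-square distance factor (a/d)² = 1.0574² = 1.118095.
Q̄ = (S₀/π) × 1.118095 × [bracket] = (589/π) × 1.118095 × 0.105039 = 22.02 W/m².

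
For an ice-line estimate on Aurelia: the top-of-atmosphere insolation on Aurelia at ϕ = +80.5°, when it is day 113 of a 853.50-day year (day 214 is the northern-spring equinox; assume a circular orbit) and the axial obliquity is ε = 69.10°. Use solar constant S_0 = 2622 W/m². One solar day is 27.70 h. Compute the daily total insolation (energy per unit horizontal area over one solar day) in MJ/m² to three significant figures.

Solar longitude: L_s = 360° × (113 − 214)/853.50 = -42.601°, i.e. -42.601° + 360° = 317.399°.
sin δ = sin 69.10° × sin 317.399° = -0.63235, so δ = -39.224°.
cos h₀ = −tan(+80.5°) tan(-39.224°) = 4.8779 ≥ 1 ⇒ polar night, h₀ = 0 and Q̄ = 0.
Daily total = Q̄ × 27.70 h × 3600 s/h = 0.00 MJ/m².

0.00 MJ/m²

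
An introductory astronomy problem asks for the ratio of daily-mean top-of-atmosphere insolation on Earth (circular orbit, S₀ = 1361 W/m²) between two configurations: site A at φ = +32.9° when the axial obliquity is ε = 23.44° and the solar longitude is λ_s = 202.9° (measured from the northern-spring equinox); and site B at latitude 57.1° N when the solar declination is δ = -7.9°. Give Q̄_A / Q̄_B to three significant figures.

— Configuration A (φ=+32.9°):
Solar declination: sin δ = sin ε · sin λ_s = sin 23.44° × sin 202.9° = -0.15479, so δ = -8.905°.
cos H₀ = −tan(+32.9°) tan(-8.905°) = 0.1014, H₀ = 1.4693 rad.
Bracket: H₀ sin φ sin δ + cos φ cos δ sin H₀ = 1.4693×0.54317×-0.15479 + 0.83962×0.98795×0.99485 = -0.123535 + 0.825231 = 0.701696.
Q̄ = (S₀/π) × [bracket] = (1361/π) × 0.701696 = 303.99 W/m².
— Configuration B (φ=+57.1°):
cos H₀ = −tan(+57.1°) tan(-7.900°) = 0.2145, H₀ = 1.3546 rad.
Bracket: H₀ sin φ sin δ + cos φ cos δ sin H₀ = 1.3546×0.83962×-0.13744 + 0.54317×0.99051×0.97673 = -0.156317 + 0.525496 = 0.369179.
Q̄ = (S₀/π) × [bracket] = (1361/π) × 0.369179 = 159.94 W/m².
Ratio Q̄_A / Q̄_B = 303.99 / 159.94 = 1.901.

Q̄_A / Q̄_B ≈ 1.90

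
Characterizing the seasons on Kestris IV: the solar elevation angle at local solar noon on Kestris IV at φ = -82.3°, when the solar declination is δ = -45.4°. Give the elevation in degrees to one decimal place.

At local noon the hour angle is zero, so the zenith angle equals |φ − δ| = |-82.3° − (-45.400°)| = 36.900°.
Elevation = 90° − 36.900° = 53.1°.

53.1°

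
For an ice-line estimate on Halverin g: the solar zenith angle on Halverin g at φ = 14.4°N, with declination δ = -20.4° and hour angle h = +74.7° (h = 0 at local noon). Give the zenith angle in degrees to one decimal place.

θ_z = 81.2°

cos θ_z = sin φ sin δ + cos φ cos δ cos h = -0.086686 + 0.239553 = 0.152867.
θ_z = arccos(0.152867) = 81.2°.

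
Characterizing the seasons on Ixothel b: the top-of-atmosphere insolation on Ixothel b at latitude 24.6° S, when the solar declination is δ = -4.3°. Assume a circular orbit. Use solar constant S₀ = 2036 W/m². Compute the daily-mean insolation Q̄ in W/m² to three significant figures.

Q̄ ≈ 620 W/m²

cos H₀ = −tan(-24.6°) tan(-4.300°) = -0.0344, H₀ = 1.6052 rad.
Bracket: H₀ sin φ sin δ + cos φ cos δ sin H₀ = 1.6052×-0.41628×-0.07498 + 0.90924×0.99719×0.99941 = 0.050103 + 0.906150 = 0.956253.
Q̄ = (S₀/π) × [bracket] = (2036/π) × 0.956253 = 619.7 W/m².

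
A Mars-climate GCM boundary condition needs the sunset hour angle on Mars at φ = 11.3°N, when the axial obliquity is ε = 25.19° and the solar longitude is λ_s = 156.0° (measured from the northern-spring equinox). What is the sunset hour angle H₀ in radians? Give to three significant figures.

H₀ = 1.61 rad

Solar declination: sin δ = sin ε · sin λ_s = sin 25.19° × sin 156.0° = 0.17312, so δ = +9.969°.
cos H₀ = −tan φ · tan δ = −tan(+11.3°) × tan(+9.969°) = -0.0351, so H₀ = 1.6059 rad = 92.01°.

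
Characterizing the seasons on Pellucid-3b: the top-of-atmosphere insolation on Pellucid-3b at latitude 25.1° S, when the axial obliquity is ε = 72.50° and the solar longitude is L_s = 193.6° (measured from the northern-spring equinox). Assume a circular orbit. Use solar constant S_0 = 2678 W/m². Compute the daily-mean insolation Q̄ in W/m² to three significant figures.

Solar declination: sin δ = sin ε · sin L_s = sin 72.50° × sin 193.6° = -0.22426, so δ = -12.959°.
cos h₀ = −tan(-25.1°) tan(-12.959°) = -0.1078, h₀ = 1.6788 rad.
Bracket: h₀ sin ϕ sin δ + cos ϕ cos δ sin h₀ = 1.6788×-0.42420×-0.22426 + 0.90557×0.97453×0.99417 = 0.159706 + 0.877360 = 1.037066.
Q̄ = (S_0/π) × [bracket] = (2678/π) × 1.037066 = 884.0 W/m².

Q̄ ≈ 884 W/m²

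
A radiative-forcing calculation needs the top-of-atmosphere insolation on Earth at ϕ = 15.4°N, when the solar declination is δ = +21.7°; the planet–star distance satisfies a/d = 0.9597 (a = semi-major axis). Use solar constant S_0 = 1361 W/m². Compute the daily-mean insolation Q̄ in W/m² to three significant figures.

Q̄ ≈ 421 W/m²

cos h₀ = −tan(+15.4°) tan(+21.700°) = -0.1096, h₀ = 1.6806 rad.
Bracket: h₀ sin ϕ sin δ + cos ϕ cos δ sin h₀ = 1.6806×0.26556×0.36975 + 0.96410×0.92913×0.99397 = 0.165019 + 0.890373 = 1.055392.
Inverse-square distance factor (a/d)² = 0.9597² = 0.921024.
Q̄ = (S_0/π) × 0.921024 × [bracket] = (1361/π) × 0.921024 × 1.055392 = 421.1 W/m².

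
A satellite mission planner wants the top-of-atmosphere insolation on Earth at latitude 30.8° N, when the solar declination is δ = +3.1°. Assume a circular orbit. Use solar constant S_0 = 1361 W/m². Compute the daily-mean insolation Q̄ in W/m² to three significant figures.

Q̄ ≈ 391 W/m²

cos h₀ = −tan(+30.8°) tan(+3.100°) = -0.0323, h₀ = 1.6031 rad.
Bracket: h₀ sin ϕ sin δ + cos ϕ cos δ sin h₀ = 1.6031×0.51204×0.05408 + 0.85896×0.99854×0.99948 = 0.044392 + 0.857260 = 0.901652.
Q̄ = (S_0/π) × [bracket] = (1361/π) × 0.901652 = 390.6 W/m².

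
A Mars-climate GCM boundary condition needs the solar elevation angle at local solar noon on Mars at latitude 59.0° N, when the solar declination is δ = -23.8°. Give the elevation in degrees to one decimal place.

At local noon the hour angle is zero, so the zenith angle equals |φ − δ| = |+59.0° − (-23.800°)| = 82.800°.
Elevation = 90° − 82.800° = 7.2°.

7.2°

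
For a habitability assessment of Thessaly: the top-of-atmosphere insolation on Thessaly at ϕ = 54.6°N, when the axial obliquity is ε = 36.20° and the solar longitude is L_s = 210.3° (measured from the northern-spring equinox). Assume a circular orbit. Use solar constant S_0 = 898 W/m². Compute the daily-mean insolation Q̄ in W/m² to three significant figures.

Q̄ ≈ 64.5 W/m²

Solar declination: sin δ = sin ε · sin L_s = sin 36.20° × sin 210.3° = -0.29798, so δ = -17.336°.
cos h₀ = −tan(+54.6°) tan(-17.336°) = 0.4392, h₀ = 1.1160 rad.
Bracket: h₀ sin ϕ sin δ + cos ϕ cos δ sin h₀ = 1.1160×0.81513×-0.29798 + 0.57928×0.95457×0.89837 = -0.271068 + 0.496766 = 0.225698.
Q̄ = (S_0/π) × [bracket] = (898/π) × 0.225698 = 64.51 W/m².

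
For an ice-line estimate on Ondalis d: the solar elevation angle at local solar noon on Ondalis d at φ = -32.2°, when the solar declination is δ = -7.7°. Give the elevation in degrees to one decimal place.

At local noon the hour angle is zero, so the zenith angle equals |φ − δ| = |-32.2° − (-7.700°)| = 24.500°.
Elevation = 90° − 24.500° = 65.5°.

65.5°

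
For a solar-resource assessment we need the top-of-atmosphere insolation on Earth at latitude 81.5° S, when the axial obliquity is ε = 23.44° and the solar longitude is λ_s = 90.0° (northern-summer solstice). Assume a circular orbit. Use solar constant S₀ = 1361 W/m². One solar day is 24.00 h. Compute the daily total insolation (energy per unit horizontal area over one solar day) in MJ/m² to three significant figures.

Solar declination: sin δ = sin ε · sin λ_s = sin 23.44° × sin 90.0° = 0.39779, so δ = +23.440°.
cos H₀ = −tan(-81.5°) tan(+23.440°) = 2.9011 ≥ 1 ⇒ polar night, H₀ = 0 and Q̄ = 0.
Daily total = Q̄ × 24.00 h × 3600 s/h = 0.00 MJ/m².

0.00 MJ/m²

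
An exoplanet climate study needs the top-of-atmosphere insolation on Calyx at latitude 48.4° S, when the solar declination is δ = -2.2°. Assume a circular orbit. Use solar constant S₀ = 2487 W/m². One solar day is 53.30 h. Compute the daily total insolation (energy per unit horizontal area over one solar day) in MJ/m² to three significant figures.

cos H₀ = −tan(-48.4°) tan(-2.200°) = -0.0433, H₀ = 1.6141 rad.
Bracket: H₀ sin φ sin δ + cos φ cos δ sin H₀ = 1.6141×-0.74780×-0.03839 + 0.66393×0.99926×0.99906 = 0.046338 + 0.662815 = 0.709153.
Q̄ = (S₀/π) × [bracket] = (2487/π) × 0.709153 = 561.39 W/m².
Daily total = Q̄ × 53.30 h × 3600 s/h = 561.39 × 53.30 × 3600 / 10⁶ = 107.7 MJ/m².

108 MJ/m²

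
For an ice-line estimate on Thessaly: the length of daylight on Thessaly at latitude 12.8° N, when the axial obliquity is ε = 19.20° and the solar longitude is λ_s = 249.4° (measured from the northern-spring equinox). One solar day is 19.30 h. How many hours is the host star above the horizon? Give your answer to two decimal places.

Solar declination: sin δ = sin ε · sin λ_s = sin 19.20° × sin 249.4° = -0.30784, so δ = -17.929°.
cos H₀ = −tan φ · tan δ = −tan(+12.8°) × tan(-17.929°) = 0.0735, so H₀ = 1.4972 rad = 85.78°.
Daylight = 2H₀/(2π) × 19.30 h = (1.4972/π) × 19.30 = 9.20 h.

9.20 h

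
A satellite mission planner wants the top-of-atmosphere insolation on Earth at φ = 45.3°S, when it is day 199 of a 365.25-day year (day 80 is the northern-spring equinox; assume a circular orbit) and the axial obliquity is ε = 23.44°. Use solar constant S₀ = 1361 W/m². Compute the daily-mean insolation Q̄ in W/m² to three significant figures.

Solar longitude: λ_s = 360° × (199 − 80)/365.25 = 117.290°.
sin δ = sin 23.44° × sin 117.290° = 0.35352, so δ = +20.702°.
cos H₀ = −tan(-45.3°) tan(+20.702°) = 0.3819, H₀ = 1.1789 rad.
Bracket: H₀ sin φ sin δ + cos φ cos δ sin H₀ = 1.1789×-0.71080×0.35352 + 0.70339×0.93543×0.92421 = -0.296236 + 0.608104 = 0.311868.
Q̄ = (S₀/π) × [bracket] = (1361/π) × 0.311868 = 135.1 W/m².

Q̄ ≈ 135 W/m²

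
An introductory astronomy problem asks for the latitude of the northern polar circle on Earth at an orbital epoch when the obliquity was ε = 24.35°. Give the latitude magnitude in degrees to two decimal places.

65.65°

The polar circle is the lowest latitude that experiences at least one full rotation of continuous daylight at the northern-summer solstice; it lies at |φ| = 90° − ε = 90° − 24.35° = 65.65°.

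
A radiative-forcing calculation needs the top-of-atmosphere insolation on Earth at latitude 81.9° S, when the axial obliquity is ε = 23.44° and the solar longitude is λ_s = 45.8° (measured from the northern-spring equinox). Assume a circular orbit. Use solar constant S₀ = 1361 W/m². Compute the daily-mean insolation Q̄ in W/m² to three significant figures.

Q̄ ≈ 0.00 W/m²

Solar declination: sin δ = sin ε · sin λ_s = sin 23.44° × sin 45.8° = 0.28518, so δ = +16.570°.
cos H₀ = −tan(-81.9°) tan(+16.570°) = 2.0906 ≥ 1 ⇒ polar night, H₀ = 0 and Q̄ = 0.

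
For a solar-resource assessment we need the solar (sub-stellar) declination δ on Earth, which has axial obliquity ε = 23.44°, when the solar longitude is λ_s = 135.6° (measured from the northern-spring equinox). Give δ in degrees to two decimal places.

sin δ = sin ε · sin λ_s = sin 23.44° × sin 135.6° = 0.278318.
δ = arcsin(0.278318) = +16.16°.

δ = +16.16°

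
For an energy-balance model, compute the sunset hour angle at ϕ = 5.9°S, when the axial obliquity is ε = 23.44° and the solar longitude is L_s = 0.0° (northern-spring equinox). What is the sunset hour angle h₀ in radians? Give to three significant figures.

h₀ = 1.57 rad

Solar declination: sin δ = sin ε · sin L_s = sin 23.44° × sin 0.0° = 0.00000, so δ = +0.000°.
cos h₀ = −tan ϕ · tan δ = −tan(-5.9°) × tan(+0.000°) = 0.0000, so h₀ = 1.5708 rad = 90.00°.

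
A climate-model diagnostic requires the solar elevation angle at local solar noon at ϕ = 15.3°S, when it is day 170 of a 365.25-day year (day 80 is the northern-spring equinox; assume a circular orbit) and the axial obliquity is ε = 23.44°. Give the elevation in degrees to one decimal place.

51.3°

Solar longitude: L_s = 360° × (170 − 80)/365.25 = 88.706°.
sin δ = sin 23.44° × sin 88.706° = 0.39769, so δ = +23.434°.
At local noon the hour angle is zero, so the zenith angle equals |ϕ − δ| = |-15.3° − (+23.434°)| = 38.734°.
Elevation = 90° − 38.734° = 51.3°.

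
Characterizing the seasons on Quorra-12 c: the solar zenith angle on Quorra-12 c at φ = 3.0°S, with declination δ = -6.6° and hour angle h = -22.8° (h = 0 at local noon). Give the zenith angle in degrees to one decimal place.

θ_z = 23.0°

cos θ_z = sin φ sin δ + cos φ cos δ cos h = 0.006015 + 0.914499 = 0.920514.
θ_z = arccos(0.920514) = 23.0°.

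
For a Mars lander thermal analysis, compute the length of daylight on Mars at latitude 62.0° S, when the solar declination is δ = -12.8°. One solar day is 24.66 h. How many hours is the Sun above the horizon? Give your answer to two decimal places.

cos H₀ = −tan φ · tan δ = −tan(-62.0°) × tan(-12.800°) = -0.4273, so H₀ = 2.0123 rad = 115.30°.
Daylight = 2H₀/(2π) × 24.66 h = (2.0123/π) × 24.66 = 15.80 h.

15.80 h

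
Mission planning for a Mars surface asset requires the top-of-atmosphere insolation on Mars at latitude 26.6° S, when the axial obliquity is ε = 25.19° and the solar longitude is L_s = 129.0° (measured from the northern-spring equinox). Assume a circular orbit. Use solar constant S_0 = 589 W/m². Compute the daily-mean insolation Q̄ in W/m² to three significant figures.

Solar declination: sin δ = sin ε · sin L_s = sin 25.19° × sin 129.0° = 0.33077, so δ = +19.316°.
cos h₀ = −tan(-26.6°) tan(+19.316°) = 0.1755, h₀ = 1.3944 rad.
Bracket: h₀ sin ϕ sin δ + cos ϕ cos δ sin h₀ = 1.3944×-0.44776×0.33077 + 0.89415×0.94371×0.98448 = -0.206518 + 0.830722 = 0.624204.
Q̄ = (S_0/π) × [bracket] = (589/π) × 0.624204 = 117.0 W/m².

Q̄ ≈ 117 W/m²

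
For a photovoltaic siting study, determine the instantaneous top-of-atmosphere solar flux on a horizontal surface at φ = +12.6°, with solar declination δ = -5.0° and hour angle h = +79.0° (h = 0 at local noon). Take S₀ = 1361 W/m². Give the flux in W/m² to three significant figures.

227 W/m²

cos θ_z = sin φ sin δ + cos φ cos δ cos h = -0.019012 + 0.185505 = 0.166493.
Flux = S₀ · cos θ_z = 1361 × 0.166493 = 226.6 W/m².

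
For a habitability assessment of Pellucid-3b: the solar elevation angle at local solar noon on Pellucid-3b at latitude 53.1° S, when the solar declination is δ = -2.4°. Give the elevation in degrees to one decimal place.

At local noon the hour angle is zero, so the zenith angle equals |φ − δ| = |-53.1° − (-2.400°)| = 50.700°.
Elevation = 90° − 50.700° = 39.3°.

39.3°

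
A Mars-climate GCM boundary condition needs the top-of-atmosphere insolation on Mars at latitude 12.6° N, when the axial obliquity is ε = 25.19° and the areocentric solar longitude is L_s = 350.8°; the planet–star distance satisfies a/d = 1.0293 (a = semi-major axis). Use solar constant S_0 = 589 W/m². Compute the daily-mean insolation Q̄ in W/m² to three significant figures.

sin δ = sin 25.19° × sin 350.8° = -0.06805, so δ = -3.902°.
cos h₀ = −tan(+12.6°) tan(-3.902°) = 0.0152, h₀ = 1.5555 rad.
Bracket: h₀ sin ϕ sin δ + cos ϕ cos δ sin h₀ = 1.5555×0.21814×-0.06805 + 0.97592×0.99768×0.99988 = -0.023091 + 0.973539 = 0.950448.
Inverse-square distance factor (a/d)² = 1.0293² = 1.059458.
Q̄ = (S_0/π) × 1.059458 × [bracket] = (589/π) × 1.059458 × 0.950448 = 188.8 W/m².

Q̄ ≈ 189 W/m²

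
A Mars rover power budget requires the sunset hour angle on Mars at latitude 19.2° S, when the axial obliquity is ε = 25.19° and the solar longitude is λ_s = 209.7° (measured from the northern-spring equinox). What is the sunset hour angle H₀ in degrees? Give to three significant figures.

Solar declination: sin δ = sin ε · sin λ_s = sin 25.19° × sin 209.7° = -0.21088, so δ = -12.174°.
cos H₀ = −tan φ · tan δ = −tan(-19.2°) × tan(-12.174°) = -0.0751, so H₀ = 1.6460 rad = 94.31°.

H₀ = 94.3°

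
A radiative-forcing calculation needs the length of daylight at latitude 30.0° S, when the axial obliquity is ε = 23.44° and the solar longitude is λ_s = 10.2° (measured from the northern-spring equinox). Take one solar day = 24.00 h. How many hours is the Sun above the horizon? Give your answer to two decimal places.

Solar declination: sin δ = sin ε · sin λ_s = sin 23.44° × sin 10.2° = 0.07044, so δ = +4.039°.
cos H₀ = −tan φ · tan δ = −tan(-30.0°) × tan(+4.039°) = 0.0408, so H₀ = 1.5300 rad = 87.66°.
Daylight = 2H₀/(2π) × 24.00 h = (1.5300/π) × 24.00 = 11.69 h.

11.69 h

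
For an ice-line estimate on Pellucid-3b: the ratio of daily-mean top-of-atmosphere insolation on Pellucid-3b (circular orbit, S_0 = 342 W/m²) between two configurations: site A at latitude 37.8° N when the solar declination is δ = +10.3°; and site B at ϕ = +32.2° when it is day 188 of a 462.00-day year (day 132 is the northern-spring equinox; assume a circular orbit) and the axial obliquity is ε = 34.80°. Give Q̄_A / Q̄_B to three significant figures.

Q̄_A / Q̄_B ≈ 0.843

— Configuration A (ϕ=+37.8°):
cos h₀ = −tan(+37.8°) tan(+10.300°) = -0.1410, h₀ = 1.7122 rad.
Bracket: h₀ sin ϕ sin δ + cos ϕ cos δ sin h₀ = 1.7122×0.61291×0.17880 + 0.79016×0.98389×0.99001 = 0.187637 + 0.769664 = 0.957301.
Q̄ = (S_0/π) × [bracket] = (342/π) × 0.957301 = 104.21 W/m².
— Configuration B (ϕ=+32.2°):
Solar longitude: L_s = 360° × (188 − 132)/462.00 = 43.636°.
sin δ = sin 34.80° × sin 43.636° = 0.39384, so δ = +23.193°.
cos h₀ = −tan(+32.2°) tan(+23.193°) = -0.2698, h₀ = 1.8440 rad.
Bracket: h₀ sin ϕ sin δ + cos ϕ cos δ sin h₀ = 1.8440×0.53288×0.39384 + 0.84619×0.91918×0.96291 = 0.386999 + 0.748952 = 1.135951.
Q̄ = (S_0/π) × [bracket] = (342/π) × 1.135951 = 123.66 W/m².
Ratio Q̄_A / Q̄_B = 104.21 / 123.66 = 0.8427.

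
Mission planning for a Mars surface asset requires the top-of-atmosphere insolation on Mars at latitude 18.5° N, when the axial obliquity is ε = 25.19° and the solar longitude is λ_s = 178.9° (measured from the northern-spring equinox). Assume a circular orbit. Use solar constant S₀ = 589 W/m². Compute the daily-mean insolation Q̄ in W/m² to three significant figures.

Q̄ ≈ 179 W/m²

Solar declination: sin δ = sin ε · sin λ_s = sin 25.19° × sin 178.9° = 0.00817, so δ = +0.468°.
cos H₀ = −tan(+18.5°) tan(+0.468°) = -0.0027, H₀ = 1.5735 rad.
Bracket: H₀ sin φ sin δ + cos φ cos δ sin H₀ = 1.5735×0.31730×0.00817 + 0.94832×0.99997×1.00000 = 0.004079 + 0.948292 = 0.952371.
Q̄ = (S₀/π) × [bracket] = (589/π) × 0.952371 = 178.6 W/m².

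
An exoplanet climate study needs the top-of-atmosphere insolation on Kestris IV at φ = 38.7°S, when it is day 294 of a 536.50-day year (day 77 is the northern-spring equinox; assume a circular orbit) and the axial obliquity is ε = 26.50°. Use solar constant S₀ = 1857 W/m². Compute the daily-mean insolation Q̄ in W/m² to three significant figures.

Solar longitude: λ_s = 360° × (294 − 77)/536.50 = 145.610°.
sin δ = sin 26.50° × sin 145.610° = 0.25202, so δ = +14.597°.
cos H₀ = −tan(-38.7°) tan(+14.597°) = 0.2086, H₀ = 1.3606 rad.
Bracket: H₀ sin φ sin δ + cos φ cos δ sin H₀ = 1.3606×-0.62524×0.25202 + 0.78043×0.96772×0.97799 = -0.214394 + 0.738615 = 0.524221.
Q̄ = (S₀/π) × [bracket] = (1857/π) × 0.524221 = 309.9 W/m².

Q̄ ≈ 310 W/m²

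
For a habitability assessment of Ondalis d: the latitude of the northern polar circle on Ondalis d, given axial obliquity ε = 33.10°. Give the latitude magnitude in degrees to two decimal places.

56.90°

The polar circle is the lowest latitude that experiences at least one full rotation of continuous daylight at the northern-summer solstice; it lies at |φ| = 90° − ε = 90° − 33.10° = 56.90°.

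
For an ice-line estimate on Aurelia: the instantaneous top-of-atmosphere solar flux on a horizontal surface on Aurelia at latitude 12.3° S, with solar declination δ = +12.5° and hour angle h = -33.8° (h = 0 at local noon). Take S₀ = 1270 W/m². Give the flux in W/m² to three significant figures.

cos θ_z = sin φ sin δ + cos φ cos δ cos h = -0.046108 + 0.792664 = 0.746556.
Flux = S₀ · cos θ_z = 1270 × 0.746556 = 948.1 W/m².

948 W/m²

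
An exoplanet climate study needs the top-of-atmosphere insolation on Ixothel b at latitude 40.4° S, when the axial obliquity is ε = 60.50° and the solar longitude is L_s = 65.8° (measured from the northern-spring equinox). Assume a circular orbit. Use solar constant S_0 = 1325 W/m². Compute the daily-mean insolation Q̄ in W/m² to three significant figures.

Q̄ ≈ 0.00 W/m²

Solar declination: sin δ = sin ε · sin L_s = sin 60.50° × sin 65.8° = 0.79387, so δ = +52.549°.
cos h₀ = −tan(-40.4°) tan(+52.549°) = 1.1111 ≥ 1 ⇒ polar night, h₀ = 0 and Q̄ = 0.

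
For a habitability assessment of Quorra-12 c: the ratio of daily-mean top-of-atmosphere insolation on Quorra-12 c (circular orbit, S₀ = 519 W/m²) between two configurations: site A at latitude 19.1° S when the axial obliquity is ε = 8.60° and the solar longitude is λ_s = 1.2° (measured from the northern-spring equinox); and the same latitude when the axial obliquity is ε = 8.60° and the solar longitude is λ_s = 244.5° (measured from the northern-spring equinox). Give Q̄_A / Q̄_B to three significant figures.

— Configuration A (φ=-19.1°):
Solar declination: sin δ = sin ε · sin λ_s = sin 8.60° × sin 1.2° = 0.00313, so δ = +0.179°.
cos H₀ = −tan(-19.1°) tan(+0.179°) = 0.0011, H₀ = 1.5697 rad.
Bracket: H₀ sin φ sin δ + cos φ cos δ sin H₀ = 1.5697×-0.32722×0.00313 + 0.94495×1.00000×1.00000 = -0.001608 + 0.944950 = 0.943342.
Q̄ = (S₀/π) × [bracket] = (519/π) × 0.943342 = 155.84 W/m².
— Configuration B (φ=-19.1°):
Solar declination: sin δ = sin ε · sin λ_s = sin 8.60° × sin 244.5° = -0.13497, so δ = -7.757°.
cos H₀ = −tan(-19.1°) tan(-7.757°) = -0.0472, H₀ = 1.6180 rad.
Bracket: H₀ sin φ sin δ + cos φ cos δ sin H₀ = 1.6180×-0.32722×-0.13497 + 0.94495×0.99085×0.99889 = 0.071459 + 0.935264 = 1.006723.
Q̄ = (S₀/π) × [bracket] = (519/π) × 1.006723 = 166.31 W/m².
Ratio Q̄_A / Q̄_B = 155.84 / 166.31 = 0.9370.

Q̄_A / Q̄_B ≈ 0.937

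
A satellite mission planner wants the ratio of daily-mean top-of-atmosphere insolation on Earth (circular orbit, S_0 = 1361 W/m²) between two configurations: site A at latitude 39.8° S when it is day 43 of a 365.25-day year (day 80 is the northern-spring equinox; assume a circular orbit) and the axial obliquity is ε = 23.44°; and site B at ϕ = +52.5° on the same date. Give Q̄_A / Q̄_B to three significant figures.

— Configuration A (ϕ=-39.8°):
Solar longitude: L_s = 360° × (43 − 80)/365.25 = -36.468°, i.e. -36.468° + 360° = 323.532°.
sin δ = sin 23.44° × sin 323.532° = -0.23644, so δ = -13.676°.
cos h₀ = −tan(-39.8°) tan(-13.676°) = -0.2027, h₀ = 1.7750 rad.
Bracket: h₀ sin ϕ sin δ + cos ϕ cos δ sin h₀ = 1.7750×-0.64011×-0.23644 + 0.76828×0.97165×0.97923 = 0.268642 + 0.730994 = 0.999636.
Q̄ = (S_0/π) × [bracket] = (1361/π) × 0.999636 = 433.06 W/m².
— Configuration B (ϕ=+52.5°):
cos h₀ = −tan(+52.5°) tan(-13.676°) = 0.3171, h₀ = 1.2481 rad.
Bracket: h₀ sin ϕ sin δ + cos ϕ cos δ sin h₀ = 1.2481×0.79335×-0.23644 + 0.60876×0.97165×0.94839 = -0.234118 + 0.560974 = 0.326856.
Q̄ = (S_0/π) × [bracket] = (1361/π) × 0.326856 = 141.60 W/m².
Ratio Q̄_A / Q̄_B = 433.06 / 141.60 = 3.058.

Q̄_A / Q̄_B ≈ 3.06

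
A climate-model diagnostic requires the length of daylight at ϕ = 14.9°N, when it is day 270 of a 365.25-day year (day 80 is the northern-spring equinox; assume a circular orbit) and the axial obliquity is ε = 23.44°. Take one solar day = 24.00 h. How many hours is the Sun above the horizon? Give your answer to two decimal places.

Solar longitude: L_s = 360° × (270 − 80)/365.25 = 187.269°.
sin δ = sin 23.44° × sin 187.269° = -0.05033, so δ = -2.885°.
cos h₀ = −tan ϕ · tan δ = −tan(+14.9°) × tan(-2.885°) = 0.0134, so h₀ = 1.5574 rad = 89.23°.
Daylight = 2h₀/(2π) × 24.00 h = (1.5574/π) × 24.00 = 11.90 h.

11.90 h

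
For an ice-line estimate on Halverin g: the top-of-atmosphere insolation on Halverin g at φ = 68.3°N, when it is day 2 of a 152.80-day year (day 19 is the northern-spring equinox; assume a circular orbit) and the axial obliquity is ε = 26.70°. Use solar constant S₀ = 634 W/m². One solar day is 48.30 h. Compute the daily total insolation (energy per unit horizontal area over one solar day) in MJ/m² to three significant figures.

1.40 MJ/m²

Solar longitude: λ_s = 360° × (2 − 19)/152.80 = -40.052°, i.e. -40.052° + 360° = 319.948°.
sin δ = sin 26.70° × sin 319.948° = -0.28913, so δ = -16.806°.
cos H₀ = −tan(+68.3°) tan(-16.806°) = 0.7590, H₀ = 0.7091 rad.
Bracket: H₀ sin φ sin δ + cos φ cos δ sin H₀ = 0.7091×0.92913×-0.28913 + 0.36975×0.95729×0.65113 = -0.190492 + 0.230473 = 0.039981.
Q̄ = (S₀/π) × [bracket] = (634/π) × 0.039981 = 8.0685 W/m².
Daily total = Q̄ × 48.30 h × 3600 s/h = 8.0685 × 48.30 × 3600 / 10⁶ = 1.403 MJ/m².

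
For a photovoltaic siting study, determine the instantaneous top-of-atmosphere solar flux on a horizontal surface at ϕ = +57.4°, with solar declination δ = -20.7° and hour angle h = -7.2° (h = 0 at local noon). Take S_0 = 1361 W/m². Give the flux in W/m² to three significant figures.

275 W/m²

cos θ_z = sin ϕ sin δ + cos ϕ cos δ cos h = -0.297786 + 0.500016 = 0.202230.
Flux = S_0 · cos θ_z = 1361 × 0.202230 = 275.2 W/m².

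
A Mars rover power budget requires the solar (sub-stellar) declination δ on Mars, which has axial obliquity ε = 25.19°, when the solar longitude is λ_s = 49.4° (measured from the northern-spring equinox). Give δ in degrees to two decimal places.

sin δ = sin ε · sin λ_s = sin 25.19° × sin 49.4° = 0.323162.
δ = arcsin(0.323162) = +18.85°.

δ = +18.85°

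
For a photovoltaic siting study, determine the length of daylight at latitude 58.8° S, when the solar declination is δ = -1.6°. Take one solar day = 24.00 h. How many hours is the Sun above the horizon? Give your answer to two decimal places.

cos H₀ = −tan φ · tan δ = −tan(-58.8°) × tan(-1.600°) = -0.0461, so H₀ = 1.6169 rad = 92.64°.
Daylight = 2H₀/(2π) × 24.00 h = (1.6169/π) × 24.00 = 12.35 h.

12.35 h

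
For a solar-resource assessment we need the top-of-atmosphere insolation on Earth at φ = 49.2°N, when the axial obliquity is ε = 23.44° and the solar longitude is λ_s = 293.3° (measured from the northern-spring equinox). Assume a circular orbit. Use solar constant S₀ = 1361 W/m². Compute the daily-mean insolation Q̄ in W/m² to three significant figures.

Solar declination: sin δ = sin ε · sin λ_s = sin 23.44° × sin 293.3° = -0.36535, so δ = -21.429°.
cos H₀ = −tan(+49.2°) tan(-21.429°) = 0.4547, H₀ = 1.0988 rad.
Bracket: H₀ sin φ sin δ + cos φ cos δ sin H₀ = 1.0988×0.75700×-0.36535 + 0.65342×0.93087×0.89065 = -0.303895 + 0.541737 = 0.237842.
Q̄ = (S₀/π) × [bracket] = (1361/π) × 0.237842 = 103.0 W/m².

Q̄ ≈ 103 W/m²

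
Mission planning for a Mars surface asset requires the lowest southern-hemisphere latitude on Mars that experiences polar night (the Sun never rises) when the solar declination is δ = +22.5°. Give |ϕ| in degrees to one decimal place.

Polar night requires cos h₀ = −tan ϕ tan δ ≥ 1, i.e. tan ϕ tan δ ≤ −1.
The boundary is |tan ϕ| · |tan δ| = 1, so |ϕ| = 90° − |δ| = 90° − 22.5° = 67.5° in the southern hemisphere.

|ϕ| = 67.5°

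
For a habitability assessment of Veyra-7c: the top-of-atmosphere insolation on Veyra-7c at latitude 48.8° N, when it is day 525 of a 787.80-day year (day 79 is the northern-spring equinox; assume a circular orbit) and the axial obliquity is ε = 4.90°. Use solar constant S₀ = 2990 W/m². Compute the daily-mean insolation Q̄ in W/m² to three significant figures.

Q̄ ≈ 588 W/m²

Solar longitude: λ_s = 360° × (525 − 79)/787.80 = 203.808°.
sin δ = sin 4.90° × sin 203.808° = -0.03448, so δ = -1.976°.
cos H₀ = −tan(+48.8°) tan(-1.976°) = 0.0394, H₀ = 1.5314 rad.
Bracket: H₀ sin φ sin δ + cos φ cos δ sin H₀ = 1.5314×0.75241×-0.03448 + 0.65869×0.99941×0.99922 = -0.039729 + 0.657788 = 0.618059.
Q̄ = (S₀/π) × [bracket] = (2990/π) × 0.618059 = 588.2 W/m².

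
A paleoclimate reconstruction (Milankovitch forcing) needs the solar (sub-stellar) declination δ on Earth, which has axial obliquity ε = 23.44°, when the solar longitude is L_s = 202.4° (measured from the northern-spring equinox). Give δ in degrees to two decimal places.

sin δ = sin ε · sin L_s = sin 23.44° × sin 202.4° = -0.151585.
δ = arcsin(-0.151585) = -8.72°.

δ = -8.72°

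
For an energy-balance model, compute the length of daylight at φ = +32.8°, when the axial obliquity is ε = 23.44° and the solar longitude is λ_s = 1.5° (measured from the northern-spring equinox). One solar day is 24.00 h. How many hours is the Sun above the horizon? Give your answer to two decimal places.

12.05 h

Solar declination: sin δ = sin ε · sin λ_s = sin 23.44° × sin 1.5° = 0.01041, so δ = +0.597°.
cos H₀ = −tan φ · tan δ = −tan(+32.8°) × tan(+0.597°) = -0.0067, so H₀ = 1.5775 rad = 90.38°.
Daylight = 2H₀/(2π) × 24.00 h = (1.5775/π) × 24.00 = 12.05 h.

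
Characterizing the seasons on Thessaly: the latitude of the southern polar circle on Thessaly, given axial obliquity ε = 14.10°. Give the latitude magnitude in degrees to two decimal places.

75.90°

The polar circle is the lowest latitude that experiences at least one full rotation of continuous darkness at the northern-summer solstice; it lies at |ϕ| = 90° − ε = 90° − 14.10° = 75.90°.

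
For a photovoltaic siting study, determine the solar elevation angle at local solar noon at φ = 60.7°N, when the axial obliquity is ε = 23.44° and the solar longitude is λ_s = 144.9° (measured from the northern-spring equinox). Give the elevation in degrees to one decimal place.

42.5°

Solar declination: sin δ = sin ε · sin λ_s = sin 23.44° × sin 144.9° = 0.22873, so δ = +13.222°.
At local noon the hour angle is zero, so the zenith angle equals |φ − δ| = |+60.7° − (+13.222°)| = 47.478°.
Elevation = 90° − 47.478° = 42.5°.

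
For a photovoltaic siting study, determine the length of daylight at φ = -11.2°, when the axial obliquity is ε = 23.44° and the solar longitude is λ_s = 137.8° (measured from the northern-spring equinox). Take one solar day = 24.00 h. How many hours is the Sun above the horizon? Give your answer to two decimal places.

Solar declination: sin δ = sin ε · sin λ_s = sin 23.44° × sin 137.8° = 0.26720, so δ = +15.498°.
cos H₀ = −tan φ · tan δ = −tan(-11.2°) × tan(+15.498°) = 0.0549, so H₀ = 1.5159 rad = 86.85°.
Daylight = 2H₀/(2π) × 24.00 h = (1.5159/π) × 24.00 = 11.58 h.

11.58 h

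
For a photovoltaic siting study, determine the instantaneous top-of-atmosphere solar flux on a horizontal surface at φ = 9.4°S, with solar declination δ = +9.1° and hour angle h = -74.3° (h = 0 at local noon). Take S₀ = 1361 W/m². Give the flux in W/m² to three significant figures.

cos θ_z = sin φ sin δ + cos φ cos δ cos h = -0.025831 + 0.263607 = 0.237776.
Flux = S₀ · cos θ_z = 1361 × 0.237776 = 323.6 W/m².

324 W/m²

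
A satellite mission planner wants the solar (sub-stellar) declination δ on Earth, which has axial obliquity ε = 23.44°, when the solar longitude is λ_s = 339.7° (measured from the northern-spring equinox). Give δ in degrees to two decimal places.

sin δ = sin ε · sin λ_s = sin 23.44° × sin 339.7° = -0.138007.
δ = arcsin(-0.138007) = -7.93°.

δ = -7.93°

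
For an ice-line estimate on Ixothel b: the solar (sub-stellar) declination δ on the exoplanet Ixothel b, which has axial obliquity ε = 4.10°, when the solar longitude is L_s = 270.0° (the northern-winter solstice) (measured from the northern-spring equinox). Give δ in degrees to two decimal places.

δ = -4.10°

sin δ = sin ε · sin L_s = sin 4.10° × sin 270.0° = -0.071497.
δ = arcsin(-0.071497) = -4.10°.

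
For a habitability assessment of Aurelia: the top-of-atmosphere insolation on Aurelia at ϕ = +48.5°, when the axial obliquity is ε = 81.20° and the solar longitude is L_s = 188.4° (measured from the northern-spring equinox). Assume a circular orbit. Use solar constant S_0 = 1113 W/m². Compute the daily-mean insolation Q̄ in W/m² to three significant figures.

Q̄ ≈ 175 W/m²

Solar declination: sin δ = sin ε · sin L_s = sin 81.20° × sin 188.4° = -0.14436, so δ = -8.300°.
cos h₀ = −tan(+48.5°) tan(-8.300°) = 0.1649, h₀ = 1.4051 rad.
Bracket: h₀ sin ϕ sin δ + cos ϕ cos δ sin h₀ = 1.4051×0.74896×-0.14436 + 0.66262×0.98952×0.98631 = -0.151919 + 0.646700 = 0.494781.
Q̄ = (S_0/π) × [bracket] = (1113/π) × 0.494781 = 175.3 W/m².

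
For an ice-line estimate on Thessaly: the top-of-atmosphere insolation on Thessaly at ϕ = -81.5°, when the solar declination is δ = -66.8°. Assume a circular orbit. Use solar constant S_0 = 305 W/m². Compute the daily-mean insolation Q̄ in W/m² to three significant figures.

Q̄ ≈ 277 W/m²

cos h₀ = −tan(-81.5°) tan(-66.800°) = -15.6116 ≤ −1 ⇒ polar day, h₀ = π.
Bracket: h₀ sin ϕ sin δ + cos ϕ cos δ sin h₀ = 3.1416×-0.98902×-0.91914 + 0.14781×0.39394×0.00000 = 2.855865 + 0.000000 = 2.855865.
Q̄ = (S_0/π) × [bracket] = (305/π) × 2.855865 = 277.3 W/m².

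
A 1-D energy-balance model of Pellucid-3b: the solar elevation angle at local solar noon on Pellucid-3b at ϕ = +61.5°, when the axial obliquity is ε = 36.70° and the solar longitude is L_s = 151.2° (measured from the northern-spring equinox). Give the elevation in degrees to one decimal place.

Solar declination: sin δ = sin ε · sin L_s = sin 36.70° × sin 151.2° = 0.28791, so δ = +16.733°.
At local noon the hour angle is zero, so the zenith angle equals |ϕ − δ| = |+61.5° − (+16.733°)| = 44.767°.
Elevation = 90° − 44.767° = 45.2°.

45.2°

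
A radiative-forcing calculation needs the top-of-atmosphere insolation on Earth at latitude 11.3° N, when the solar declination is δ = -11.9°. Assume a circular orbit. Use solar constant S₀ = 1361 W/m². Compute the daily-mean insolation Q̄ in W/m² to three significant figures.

Q̄ ≈ 389 W/m²

cos H₀ = −tan(+11.3°) tan(-11.900°) = 0.0421, H₀ = 1.5287 rad.
Bracket: H₀ sin φ sin δ + cos φ cos δ sin H₀ = 1.5287×0.19595×-0.20620 + 0.98061×0.97851×0.99911 = -0.061767 + 0.958683 = 0.896916.
Q̄ = (S₀/π) × [bracket] = (1361/π) × 0.896916 = 388.6 W/m².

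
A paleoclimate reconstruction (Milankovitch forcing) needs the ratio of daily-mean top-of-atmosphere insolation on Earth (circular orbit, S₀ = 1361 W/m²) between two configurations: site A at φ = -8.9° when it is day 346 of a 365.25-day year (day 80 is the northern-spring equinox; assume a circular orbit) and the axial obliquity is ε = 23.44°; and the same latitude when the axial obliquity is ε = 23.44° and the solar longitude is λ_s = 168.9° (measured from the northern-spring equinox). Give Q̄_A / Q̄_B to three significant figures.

Q̄_A / Q̄_B ≈ 1.04

— Configuration A (φ=-8.9°):
Solar longitude: λ_s = 360° × (346 − 80)/365.25 = 262.177°.
sin δ = sin 23.44° × sin 262.177° = -0.39409, so δ = -23.209°.
cos H₀ = −tan(-8.9°) tan(-23.209°) = -0.0671, H₀ = 1.6380 rad.
Bracket: H₀ sin φ sin δ + cos φ cos δ sin H₀ = 1.6380×-0.15471×-0.39409 + 0.98796×0.91907×0.99774 = 0.099868 + 0.905952 = 1.005820.
Q̄ = (S₀/π) × [bracket] = (1361/π) × 1.005820 = 435.74 W/m².
— Configuration B (φ=-8.9°):
Solar declination: sin δ = sin ε · sin λ_s = sin 23.44° × sin 168.9° = 0.07658, so δ = +4.392°.
cos H₀ = −tan(-8.9°) tan(+4.392°) = 0.0120, H₀ = 1.5588 rad.
Bracket: H₀ sin φ sin δ + cos φ cos δ sin H₀ = 1.5588×-0.15471×0.07658 + 0.98796×0.99706×0.99993 = -0.018468 + 0.984986 = 0.966518.
Q̄ = (S₀/π) × [bracket] = (1361/π) × 0.966518 = 418.71 W/m².
Ratio Q̄_A / Q̄_B = 435.74 / 418.71 = 1.041.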